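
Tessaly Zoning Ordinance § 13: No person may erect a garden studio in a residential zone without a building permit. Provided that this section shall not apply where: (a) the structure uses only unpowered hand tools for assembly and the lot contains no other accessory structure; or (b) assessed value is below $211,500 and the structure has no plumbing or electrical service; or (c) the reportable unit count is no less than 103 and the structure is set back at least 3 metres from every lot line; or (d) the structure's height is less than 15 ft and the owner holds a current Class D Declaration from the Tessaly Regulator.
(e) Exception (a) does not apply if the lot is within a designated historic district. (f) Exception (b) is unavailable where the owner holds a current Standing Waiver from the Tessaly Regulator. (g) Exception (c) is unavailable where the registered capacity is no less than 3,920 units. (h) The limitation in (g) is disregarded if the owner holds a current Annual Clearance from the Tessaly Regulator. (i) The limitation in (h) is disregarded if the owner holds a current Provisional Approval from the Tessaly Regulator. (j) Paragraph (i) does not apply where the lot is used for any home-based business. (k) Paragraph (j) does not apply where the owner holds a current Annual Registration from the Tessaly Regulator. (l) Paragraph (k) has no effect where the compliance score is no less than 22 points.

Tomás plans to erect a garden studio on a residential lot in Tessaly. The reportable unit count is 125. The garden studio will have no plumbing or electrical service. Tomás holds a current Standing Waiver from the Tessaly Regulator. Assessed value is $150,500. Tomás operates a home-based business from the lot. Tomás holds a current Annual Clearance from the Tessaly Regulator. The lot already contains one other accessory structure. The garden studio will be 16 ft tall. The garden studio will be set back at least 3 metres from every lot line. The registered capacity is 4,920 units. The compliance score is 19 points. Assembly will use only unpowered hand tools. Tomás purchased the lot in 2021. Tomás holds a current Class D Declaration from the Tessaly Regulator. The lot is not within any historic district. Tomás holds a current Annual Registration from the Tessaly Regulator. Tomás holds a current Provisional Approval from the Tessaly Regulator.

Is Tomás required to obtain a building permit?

Yes — Tomás must obtain a building permit.

Exception (a) requires that the lot contains no other accessory structure; but the lot already has another accessory structure, so (a) is unavailable.
Exception (b): assessed value is $150,500, below the $211,500 limit; there is no plumbing or electrical service — every condition holds. But: (f) operates against (b): a current Standing Waiver is held. (b) is therefore removed.
Exception (c) is satisfied on its face — the reportable unit count is 125, meeting the 103 threshold; the setback is at least 3 m on every side. Turning to paragraphs (g)–(l): (g) operates against (c): the registered capacity is 4,920 units, meeting the 3,920 units threshold. (h) would limit (g) — a current Annual Clearance is held — but (i) sets (h) aside: (i) operates against (h): a current Provisional Approval is held. (j) would limit (i) — a home-based business operates on the lot — but (k) sets (j) aside: (k) is engaged — a current Annual Registration is held. (l) is not triggered (the compliance score is 19 points, short of 22 points), so (k) stands. Exception (c) does not apply.
Exception (d) fails — the structure's height is 16 ft, not less than 15 ft.
No exception displaces § 13.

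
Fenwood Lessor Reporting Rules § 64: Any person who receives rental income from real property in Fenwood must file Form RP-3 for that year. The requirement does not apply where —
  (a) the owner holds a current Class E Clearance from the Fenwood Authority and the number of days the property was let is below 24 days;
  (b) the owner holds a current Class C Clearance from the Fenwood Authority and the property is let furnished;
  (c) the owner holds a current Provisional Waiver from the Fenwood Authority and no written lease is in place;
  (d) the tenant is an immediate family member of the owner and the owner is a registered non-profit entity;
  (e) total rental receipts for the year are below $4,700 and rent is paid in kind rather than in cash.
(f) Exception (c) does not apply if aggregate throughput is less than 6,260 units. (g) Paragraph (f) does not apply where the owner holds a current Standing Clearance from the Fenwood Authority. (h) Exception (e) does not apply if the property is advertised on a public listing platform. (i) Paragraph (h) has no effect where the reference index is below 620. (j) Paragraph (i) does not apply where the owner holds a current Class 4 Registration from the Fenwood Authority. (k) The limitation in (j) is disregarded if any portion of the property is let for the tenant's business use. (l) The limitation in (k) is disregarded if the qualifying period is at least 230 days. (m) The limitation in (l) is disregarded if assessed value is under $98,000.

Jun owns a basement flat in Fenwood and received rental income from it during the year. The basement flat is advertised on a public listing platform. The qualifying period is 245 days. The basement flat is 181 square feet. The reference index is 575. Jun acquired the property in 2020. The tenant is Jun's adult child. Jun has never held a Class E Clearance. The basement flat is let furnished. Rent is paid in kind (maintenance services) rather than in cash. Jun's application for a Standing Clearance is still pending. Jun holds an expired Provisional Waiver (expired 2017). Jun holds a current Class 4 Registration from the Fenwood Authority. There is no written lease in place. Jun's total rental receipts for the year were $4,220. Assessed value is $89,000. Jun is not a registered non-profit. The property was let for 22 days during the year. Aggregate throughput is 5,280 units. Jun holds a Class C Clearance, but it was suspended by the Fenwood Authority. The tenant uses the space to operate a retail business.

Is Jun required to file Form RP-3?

Exception (a) fails — no current Class E Clearance is held.
Exception (b) does not apply: the Class C Clearance is not current.
Exception (c) fails — there is no Provisional Waiver in force.
Exception (d) does not apply: Jun is not a registered non-profit.
Exception (e)'s conditions are all satisfied: total rental receipts for the year are $4,220, below the $4,700 limit; rent is paid in kind. As to paragraphs (h)–(m): (h) would limit (e) — the property is publicly advertised — but (i) sets (h) aside: (i) operates against (h): the reference index is 575, below the 620 limit. (j) would limit (i) — a current Class 4 Registration is held — but (k) sets (j) aside: (k) operates — the space is let for business use. (l) operates (the qualifying period is 245 days, meeting the 230 days threshold), but is displaced by (m): (m) operates against (l): assessed value is $89,000, under the $98,000 limit. Exception (e) stands.

No — exception (e) applies; Jun is not required to file Form RP-3.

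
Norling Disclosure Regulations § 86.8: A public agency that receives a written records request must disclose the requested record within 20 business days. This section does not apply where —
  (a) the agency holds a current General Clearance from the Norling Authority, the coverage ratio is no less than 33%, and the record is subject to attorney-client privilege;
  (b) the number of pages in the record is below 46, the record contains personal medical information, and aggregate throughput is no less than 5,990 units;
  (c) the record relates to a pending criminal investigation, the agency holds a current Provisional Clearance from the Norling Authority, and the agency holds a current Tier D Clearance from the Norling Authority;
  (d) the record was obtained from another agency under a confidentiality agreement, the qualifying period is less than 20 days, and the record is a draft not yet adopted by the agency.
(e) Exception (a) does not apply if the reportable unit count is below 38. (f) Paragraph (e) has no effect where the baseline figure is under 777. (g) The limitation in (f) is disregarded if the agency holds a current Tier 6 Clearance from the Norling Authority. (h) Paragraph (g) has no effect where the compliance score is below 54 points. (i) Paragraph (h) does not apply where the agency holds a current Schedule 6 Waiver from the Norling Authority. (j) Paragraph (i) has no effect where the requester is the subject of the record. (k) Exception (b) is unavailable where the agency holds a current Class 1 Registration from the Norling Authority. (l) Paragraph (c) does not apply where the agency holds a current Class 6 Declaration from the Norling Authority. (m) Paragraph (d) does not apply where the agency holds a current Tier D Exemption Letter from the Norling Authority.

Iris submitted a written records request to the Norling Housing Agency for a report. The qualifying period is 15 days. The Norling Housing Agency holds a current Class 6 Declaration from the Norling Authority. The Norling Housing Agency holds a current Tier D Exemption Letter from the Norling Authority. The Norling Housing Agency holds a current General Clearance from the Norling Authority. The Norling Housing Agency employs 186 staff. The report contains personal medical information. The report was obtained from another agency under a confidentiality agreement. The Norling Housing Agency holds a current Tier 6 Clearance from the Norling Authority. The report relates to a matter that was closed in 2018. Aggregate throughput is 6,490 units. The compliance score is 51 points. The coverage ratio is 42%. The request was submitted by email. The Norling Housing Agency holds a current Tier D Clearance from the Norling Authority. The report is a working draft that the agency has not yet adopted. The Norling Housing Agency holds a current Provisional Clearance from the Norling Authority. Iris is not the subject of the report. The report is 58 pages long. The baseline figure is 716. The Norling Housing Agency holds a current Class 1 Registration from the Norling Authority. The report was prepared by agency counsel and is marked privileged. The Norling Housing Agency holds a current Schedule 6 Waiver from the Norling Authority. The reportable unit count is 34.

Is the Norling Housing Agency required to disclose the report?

Yes — the Norling Housing Agency must disclose the report.

All of (a)'s requirements are met (a current General Clearance is held; the coverage ratio is 42%, meeting the 33% threshold; the report is privileged). But applying paragraphs (e)–(j): (e) is engaged — the reportable unit count is 34, below the 38 limit. (f) is engaged (the baseline figure is 716, under the 777 limit), but is overridden by (g): (g) operates — a current Tier 6 Clearance is held. (h) operates (the compliance score is 51 points, below the 54 points limit), but is overridden by (i): (i) applies — a current Schedule 6 Waiver is held. (j) does not operate here (Iris is not the subject of the report), so (i) stands. Exception (a) does not apply.
Exception (b) fails — the number of pages in the record is 58, not below 46.
Exception (c) fails — the report relates to a closed matter.
Exception (d): the report was obtained under a confidentiality agreement; the qualifying period is 15 days, less than the 20 days limit; the report is an unadopted draft — every condition holds. But applying paragraph (m): (m) operates against (d): a current Tier D Exemption Letter is held. So (d) is unavailable.
No exception displaces § 86.8.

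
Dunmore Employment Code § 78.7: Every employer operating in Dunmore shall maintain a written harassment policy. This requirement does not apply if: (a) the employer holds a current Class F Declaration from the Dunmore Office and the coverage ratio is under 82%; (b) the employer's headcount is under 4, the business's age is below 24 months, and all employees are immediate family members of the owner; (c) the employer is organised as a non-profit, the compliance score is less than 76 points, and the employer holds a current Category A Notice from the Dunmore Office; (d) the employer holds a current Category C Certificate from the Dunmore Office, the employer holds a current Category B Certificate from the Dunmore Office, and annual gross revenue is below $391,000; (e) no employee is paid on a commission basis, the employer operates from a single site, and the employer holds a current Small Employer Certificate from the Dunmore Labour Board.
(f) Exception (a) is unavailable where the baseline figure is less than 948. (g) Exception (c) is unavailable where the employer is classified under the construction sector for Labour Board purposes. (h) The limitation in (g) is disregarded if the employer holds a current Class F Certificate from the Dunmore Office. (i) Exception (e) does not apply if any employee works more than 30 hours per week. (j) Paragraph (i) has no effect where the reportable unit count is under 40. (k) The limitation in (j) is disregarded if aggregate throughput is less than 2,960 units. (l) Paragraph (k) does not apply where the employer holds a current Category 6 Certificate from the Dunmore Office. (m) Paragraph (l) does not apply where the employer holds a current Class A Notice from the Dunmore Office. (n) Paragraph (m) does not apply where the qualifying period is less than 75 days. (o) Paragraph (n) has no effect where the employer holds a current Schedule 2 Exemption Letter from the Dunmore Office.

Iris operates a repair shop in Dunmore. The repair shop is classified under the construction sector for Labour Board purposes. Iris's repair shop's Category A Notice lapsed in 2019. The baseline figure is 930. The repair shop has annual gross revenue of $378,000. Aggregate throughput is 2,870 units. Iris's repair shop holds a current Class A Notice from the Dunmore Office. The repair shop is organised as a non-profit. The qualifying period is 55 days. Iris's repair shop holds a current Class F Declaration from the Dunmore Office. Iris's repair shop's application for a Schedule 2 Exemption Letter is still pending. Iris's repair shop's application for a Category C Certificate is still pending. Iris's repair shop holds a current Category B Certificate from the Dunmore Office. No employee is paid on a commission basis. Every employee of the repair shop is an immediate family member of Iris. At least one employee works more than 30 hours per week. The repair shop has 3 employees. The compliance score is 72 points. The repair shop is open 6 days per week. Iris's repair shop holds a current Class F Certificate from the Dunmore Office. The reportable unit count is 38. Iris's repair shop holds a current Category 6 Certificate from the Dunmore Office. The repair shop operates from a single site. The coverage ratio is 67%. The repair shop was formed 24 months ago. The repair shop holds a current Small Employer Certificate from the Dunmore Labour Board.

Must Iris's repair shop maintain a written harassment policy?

Exception (a)'s conditions are all satisfied: a current Class F Declaration is held; the coverage ratio is 67%, under the 82% limit. But applying paragraph (f): (f) operates against (a): the baseline figure is 930, less than the 948 limit. Exception (a) does not apply.
Exception (b) requires that the business's age is below 24 months; but the business's age is 24 months, not below 24 months, so (b) is unavailable.
Exception (c) requires that the employer holds a current Category A Notice from the Dunmore Office; but no current Category A Notice is held, so (c) is unavailable.
Exception (d) requires that the employer holds a current Category C Certificate from the Dunmore Office; but the Category C Certificate is not current, so (d) is unavailable.
All of (e)'s requirements are met (no employee is paid on commission; the employer operates from a single site; a current Small Employer Certificate is held). As to paragraphs (i)–(o): (i) would limit (e) — at least one employee exceeds 30 hours/week — but (j) sets (i) aside: (j) is engaged — the reportable unit count is 38, under the 40 limit. (k) would limit (j) — aggregate throughput is 2,870 units, less than the 2,960 units limit — but (l) sets (k) aside: (l) operates — a current Category 6 Certificate is held. (m) would limit (l) — a current Class A Notice is held — but (n) sets (m) aside: (n) operates — the qualifying period is 55 days, less than the 75 days limit. (o), which would lift (n), is not engaged — there is no Schedule 2 Exemption Letter in force. Exception (e) stands.

No — exception (e) applies; Iris's repair shop is not required to maintain a written harassment policy.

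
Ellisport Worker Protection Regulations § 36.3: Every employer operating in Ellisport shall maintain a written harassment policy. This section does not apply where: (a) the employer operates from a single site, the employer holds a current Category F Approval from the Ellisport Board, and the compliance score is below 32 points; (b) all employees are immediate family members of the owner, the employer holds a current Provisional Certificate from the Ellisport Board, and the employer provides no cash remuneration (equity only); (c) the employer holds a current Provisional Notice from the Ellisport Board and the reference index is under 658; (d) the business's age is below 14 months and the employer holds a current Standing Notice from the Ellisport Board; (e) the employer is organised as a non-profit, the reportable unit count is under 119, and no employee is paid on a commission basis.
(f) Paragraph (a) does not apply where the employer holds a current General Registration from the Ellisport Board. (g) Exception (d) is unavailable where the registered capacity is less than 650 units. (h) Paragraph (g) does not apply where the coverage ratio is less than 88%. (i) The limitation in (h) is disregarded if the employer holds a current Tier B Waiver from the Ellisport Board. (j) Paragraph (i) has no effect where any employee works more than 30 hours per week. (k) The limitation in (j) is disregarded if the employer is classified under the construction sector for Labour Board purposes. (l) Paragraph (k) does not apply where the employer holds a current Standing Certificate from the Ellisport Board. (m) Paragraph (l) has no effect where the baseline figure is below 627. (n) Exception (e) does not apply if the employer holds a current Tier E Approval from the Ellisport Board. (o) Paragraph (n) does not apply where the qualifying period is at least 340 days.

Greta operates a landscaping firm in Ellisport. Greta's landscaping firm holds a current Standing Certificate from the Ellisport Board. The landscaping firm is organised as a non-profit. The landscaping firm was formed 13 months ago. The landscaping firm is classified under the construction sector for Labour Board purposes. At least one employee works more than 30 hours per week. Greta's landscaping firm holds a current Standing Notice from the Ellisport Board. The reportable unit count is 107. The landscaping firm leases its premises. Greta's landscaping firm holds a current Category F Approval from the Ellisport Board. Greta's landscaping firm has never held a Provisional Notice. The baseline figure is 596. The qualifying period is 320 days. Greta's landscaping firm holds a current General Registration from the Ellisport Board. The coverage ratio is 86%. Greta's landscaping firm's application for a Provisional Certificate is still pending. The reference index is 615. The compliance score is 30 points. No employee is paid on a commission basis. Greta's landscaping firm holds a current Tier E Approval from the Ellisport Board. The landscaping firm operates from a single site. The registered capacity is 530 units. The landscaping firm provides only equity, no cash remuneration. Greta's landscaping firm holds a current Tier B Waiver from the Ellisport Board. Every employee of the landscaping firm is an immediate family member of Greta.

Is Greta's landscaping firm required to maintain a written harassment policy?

Yes — Greta's landscaping firm must maintain a written harassment policy.

Exception (a)'s conditions are all satisfied: the employer operates from a single site; a current Category F Approval is held; the compliance score is 30 points, below the 32 points limit. However, paragraph (f) must be considered: (f) is engaged — a current General Registration is held. Exception (a) does not apply.
Exception (b) does not apply: the Provisional Certificate is not current.
Exception (c) does not apply: no current Provisional Notice is held.
All of (d)'s requirements are met (the business's age is 13 months, below the 14 months limit; a current Standing Notice is held). But: (g) operates against (d): the registered capacity is 530 units, less than the 650 units limit. (h) is engaged (the coverage ratio is 86%, less than the 88% limit), but is itself disapplied by (i): (i) applies — a current Tier B Waiver is held. (j) is engaged (at least one employee exceeds 30 hours/week), but is itself disapplied by (k): (k) operates against (j): the landscaping firm is classified under the construction sector. (l) applies (a current Standing Certificate is held), but is itself disapplied by (m): (m) operates against (l): the baseline figure is 596, below the 627 limit. (d) is therefore removed.
Exception (e): the employer is a non-profit; the reportable unit count is 107, under the 119 limit; no employee is paid on commission — every condition holds. But applying paragraphs (n)–(o): (n) operates against (e): a current Tier E Approval is held. (o) is not triggered (the qualifying period is 320 days, short of 340 days), so (n) stands. So (e) is unavailable.
No exception applies. The general rule governs.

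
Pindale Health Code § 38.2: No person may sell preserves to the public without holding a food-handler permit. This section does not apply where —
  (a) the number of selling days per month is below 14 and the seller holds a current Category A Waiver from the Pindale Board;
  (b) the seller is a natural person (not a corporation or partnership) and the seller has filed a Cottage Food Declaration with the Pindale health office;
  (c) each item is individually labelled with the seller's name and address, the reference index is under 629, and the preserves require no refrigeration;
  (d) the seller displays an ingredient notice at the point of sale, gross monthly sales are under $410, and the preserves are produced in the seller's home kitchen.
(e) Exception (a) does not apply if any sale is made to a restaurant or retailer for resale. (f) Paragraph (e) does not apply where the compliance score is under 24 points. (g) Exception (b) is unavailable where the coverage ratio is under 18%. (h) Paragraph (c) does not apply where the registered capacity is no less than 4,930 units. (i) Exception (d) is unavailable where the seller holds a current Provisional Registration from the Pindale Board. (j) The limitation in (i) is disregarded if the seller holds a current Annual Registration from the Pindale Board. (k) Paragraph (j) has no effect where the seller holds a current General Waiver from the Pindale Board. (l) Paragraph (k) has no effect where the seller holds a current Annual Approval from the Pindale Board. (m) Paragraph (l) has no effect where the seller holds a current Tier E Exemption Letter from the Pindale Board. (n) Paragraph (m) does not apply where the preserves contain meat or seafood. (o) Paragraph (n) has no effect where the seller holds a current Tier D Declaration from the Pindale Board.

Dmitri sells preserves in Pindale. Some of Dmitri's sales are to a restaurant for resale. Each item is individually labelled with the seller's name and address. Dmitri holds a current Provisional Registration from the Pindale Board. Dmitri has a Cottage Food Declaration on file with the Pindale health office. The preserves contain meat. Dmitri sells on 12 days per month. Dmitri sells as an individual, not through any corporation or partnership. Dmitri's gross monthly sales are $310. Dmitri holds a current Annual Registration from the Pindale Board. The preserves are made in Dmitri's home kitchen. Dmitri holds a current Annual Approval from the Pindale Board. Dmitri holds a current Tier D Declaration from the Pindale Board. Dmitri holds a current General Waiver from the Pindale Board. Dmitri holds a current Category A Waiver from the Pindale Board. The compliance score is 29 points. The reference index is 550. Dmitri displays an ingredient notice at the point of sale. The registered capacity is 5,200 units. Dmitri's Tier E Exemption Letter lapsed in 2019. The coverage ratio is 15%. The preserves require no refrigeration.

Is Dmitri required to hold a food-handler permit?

No — exception (d) applies; Dmitri is not required to hold a food-handler permit.

All of (a)'s requirements are met (the number of selling days per month is 12, below the 14 limit; a current Category A Waiver is held). However, paragraphs (e)–(f) must be considered: (e) operates — some sales are to a restaurant for resale. (f), which would lift (e), is not engaged — the compliance score is 29 points, not under 24 points. (a) is therefore removed.
Exception (b) is satisfied on its face — the seller is a natural person; a Cottage Food Declaration is on file. Turning to paragraph (g): (g) operates against (b): the coverage ratio is 15%, under the 18% limit. (b) is therefore removed.
Exception (c)'s conditions are all satisfied: items are individually labelled; the reference index is 550, under the 629 limit; the preserves are shelf-stable. Turning to paragraph (h): (h) operates against (c): the registered capacity is 5,200 units, meeting the 4,930 units threshold. (c) is therefore removed.
Exception (d)'s conditions are all satisfied: an ingredient notice is displayed; gross monthly sales are $310, under the $410 limit; the preserves are home-kitchen produced. Considering the limiting provisions: (i) would limit (d) — a current Provisional Registration is held — but (j) sets (i) aside: (j) operates against (i): a current Annual Registration is held. (k) would limit (j) — a current General Waiver is held — but (l) sets (k) aside: (l) operates against (k): a current Annual Approval is held. (m), which would lift (l), is not triggered — there is no Tier E Exemption Letter in force. Exception (d) stands.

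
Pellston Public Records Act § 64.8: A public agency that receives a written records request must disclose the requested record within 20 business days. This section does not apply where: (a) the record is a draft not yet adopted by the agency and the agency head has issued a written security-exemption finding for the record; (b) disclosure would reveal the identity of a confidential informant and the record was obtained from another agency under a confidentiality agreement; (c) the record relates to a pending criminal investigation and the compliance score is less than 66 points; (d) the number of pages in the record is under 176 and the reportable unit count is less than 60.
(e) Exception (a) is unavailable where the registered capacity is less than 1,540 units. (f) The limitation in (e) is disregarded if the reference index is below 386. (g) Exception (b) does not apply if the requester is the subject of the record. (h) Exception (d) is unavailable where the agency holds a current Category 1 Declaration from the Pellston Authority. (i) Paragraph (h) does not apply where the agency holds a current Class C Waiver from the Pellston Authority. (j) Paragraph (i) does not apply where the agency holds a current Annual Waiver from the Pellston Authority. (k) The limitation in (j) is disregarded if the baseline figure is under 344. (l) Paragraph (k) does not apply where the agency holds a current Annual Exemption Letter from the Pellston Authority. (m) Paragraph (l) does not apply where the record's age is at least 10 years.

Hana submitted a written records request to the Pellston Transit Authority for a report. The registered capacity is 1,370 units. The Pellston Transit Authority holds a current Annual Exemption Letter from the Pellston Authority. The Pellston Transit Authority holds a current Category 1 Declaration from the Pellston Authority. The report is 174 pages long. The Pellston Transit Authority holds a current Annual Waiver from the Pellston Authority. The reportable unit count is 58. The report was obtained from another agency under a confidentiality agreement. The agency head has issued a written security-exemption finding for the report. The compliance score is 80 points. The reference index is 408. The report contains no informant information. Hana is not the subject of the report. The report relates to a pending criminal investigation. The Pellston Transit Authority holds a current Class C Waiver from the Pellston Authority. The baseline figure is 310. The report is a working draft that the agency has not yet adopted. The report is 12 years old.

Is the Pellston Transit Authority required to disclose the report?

No — exception (d) applies; the Pellston Transit Authority is not required to disclose the report.

All of (a)'s requirements are met (the report is an unadopted draft; a written security-exemption finding has been issued). But: (e) is triggered — the registered capacity is 1,370 units, less than the 1,540 units limit. (f), which would lift (e), does not operate here — the reference index is 408, not below 386. (a) is therefore removed.
Exception (b) fails — the report contains no informant information.
Exception (c) does not apply: the compliance score is 80 points, not less than 66 points.
Exception (d) is satisfied on its face — the number of pages in the record is 174, under the 176 limit; the reportable unit count is 58, less than the 60 limit. Applying paragraphs (h)–(m): (h) is triggered (a current Category 1 Declaration is held), but is overridden by (i): (i) operates — a current Class C Waiver is held. (j) is engaged (a current Annual Waiver is held), but is overridden by (k): (k) operates against (j): the baseline figure is 310, under the 344 limit. (l) applies (a current Annual Exemption Letter is held), but is overridden by (m): (m) operates against (l): the record's age is 12 years, meeting the 10 years threshold. (d) remains available.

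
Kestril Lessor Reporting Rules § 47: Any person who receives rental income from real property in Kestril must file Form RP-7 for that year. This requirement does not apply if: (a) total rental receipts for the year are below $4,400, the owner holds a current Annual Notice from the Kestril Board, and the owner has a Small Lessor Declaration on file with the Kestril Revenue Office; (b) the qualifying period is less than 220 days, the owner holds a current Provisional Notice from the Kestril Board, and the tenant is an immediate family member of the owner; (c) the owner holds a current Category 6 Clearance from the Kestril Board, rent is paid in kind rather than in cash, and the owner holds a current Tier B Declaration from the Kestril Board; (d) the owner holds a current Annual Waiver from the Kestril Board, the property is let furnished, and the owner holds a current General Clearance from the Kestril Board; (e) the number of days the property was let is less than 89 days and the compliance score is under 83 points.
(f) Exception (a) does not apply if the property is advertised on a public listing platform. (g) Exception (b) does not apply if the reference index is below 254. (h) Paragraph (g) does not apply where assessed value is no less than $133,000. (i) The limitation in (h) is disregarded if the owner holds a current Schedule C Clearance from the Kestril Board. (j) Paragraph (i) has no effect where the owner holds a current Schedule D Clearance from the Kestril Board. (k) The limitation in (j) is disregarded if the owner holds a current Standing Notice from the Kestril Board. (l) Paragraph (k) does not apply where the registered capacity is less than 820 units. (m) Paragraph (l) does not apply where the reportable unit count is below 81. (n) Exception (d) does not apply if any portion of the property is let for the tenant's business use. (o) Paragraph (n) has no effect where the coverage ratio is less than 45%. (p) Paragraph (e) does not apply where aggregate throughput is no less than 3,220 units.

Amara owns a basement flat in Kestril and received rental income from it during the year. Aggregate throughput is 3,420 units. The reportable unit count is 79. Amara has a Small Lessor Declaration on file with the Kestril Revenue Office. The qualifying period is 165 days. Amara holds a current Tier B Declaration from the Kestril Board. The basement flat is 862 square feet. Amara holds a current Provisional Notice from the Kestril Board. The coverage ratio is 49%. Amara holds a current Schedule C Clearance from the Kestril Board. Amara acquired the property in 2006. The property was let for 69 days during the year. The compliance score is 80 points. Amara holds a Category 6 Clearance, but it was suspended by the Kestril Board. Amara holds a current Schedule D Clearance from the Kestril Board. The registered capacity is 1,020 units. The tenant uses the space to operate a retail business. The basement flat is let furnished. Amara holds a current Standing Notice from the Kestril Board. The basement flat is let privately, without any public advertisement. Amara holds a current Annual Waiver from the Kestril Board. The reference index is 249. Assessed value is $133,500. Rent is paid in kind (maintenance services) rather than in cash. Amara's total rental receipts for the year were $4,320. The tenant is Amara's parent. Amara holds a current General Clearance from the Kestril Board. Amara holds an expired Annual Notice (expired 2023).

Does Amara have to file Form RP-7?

Yes — Amara must file Form RP-7.

Exception (a) fails — the Annual Notice is not current.
All of (b)'s requirements are met (the qualifying period is 165 days, less than the 220 days limit; a current Provisional Notice is held; the tenant is an immediate family member). Turning to paragraphs (g)–(m): (g) operates against (b): the reference index is 249, below the 254 limit. (h) applies (assessed value is $133,500, meeting the $133,000 threshold), but is displaced by (i): (i) is engaged — a current Schedule C Clearance is held. (j) would limit (i) — a current Schedule D Clearance is held — but (k) sets (j) aside: (k) is triggered — a current Standing Notice is held. (l) does not operate here (the registered capacity is 1,020 units, not less than 820 units), so (k) stands. So (b) is unavailable.
Exception (c) requires that the owner holds a current Category 6 Clearance from the Kestril Board; but there is no Category 6 Clearance in force, so (c) is unavailable.
Exception (d)'s conditions are all satisfied: a current Annual Waiver is held; the property is let furnished; a current General Clearance is held. But: (n) operates against (d): the space is let for business use. (o) is not engaged (the coverage ratio is 49%, not less than 45%), so (n) stands. Exception (d) does not apply.
All of (e)'s requirements are met (the number of days the property was let is 69 days, less than the 89 days limit; the compliance score is 80 points, under the 83 points limit). However, paragraph (p) must be considered: (p) is engaged — aggregate throughput is 3,420 units, meeting the 3,220 units threshold. (e) is therefore removed.
No exception applies. The general rule governs.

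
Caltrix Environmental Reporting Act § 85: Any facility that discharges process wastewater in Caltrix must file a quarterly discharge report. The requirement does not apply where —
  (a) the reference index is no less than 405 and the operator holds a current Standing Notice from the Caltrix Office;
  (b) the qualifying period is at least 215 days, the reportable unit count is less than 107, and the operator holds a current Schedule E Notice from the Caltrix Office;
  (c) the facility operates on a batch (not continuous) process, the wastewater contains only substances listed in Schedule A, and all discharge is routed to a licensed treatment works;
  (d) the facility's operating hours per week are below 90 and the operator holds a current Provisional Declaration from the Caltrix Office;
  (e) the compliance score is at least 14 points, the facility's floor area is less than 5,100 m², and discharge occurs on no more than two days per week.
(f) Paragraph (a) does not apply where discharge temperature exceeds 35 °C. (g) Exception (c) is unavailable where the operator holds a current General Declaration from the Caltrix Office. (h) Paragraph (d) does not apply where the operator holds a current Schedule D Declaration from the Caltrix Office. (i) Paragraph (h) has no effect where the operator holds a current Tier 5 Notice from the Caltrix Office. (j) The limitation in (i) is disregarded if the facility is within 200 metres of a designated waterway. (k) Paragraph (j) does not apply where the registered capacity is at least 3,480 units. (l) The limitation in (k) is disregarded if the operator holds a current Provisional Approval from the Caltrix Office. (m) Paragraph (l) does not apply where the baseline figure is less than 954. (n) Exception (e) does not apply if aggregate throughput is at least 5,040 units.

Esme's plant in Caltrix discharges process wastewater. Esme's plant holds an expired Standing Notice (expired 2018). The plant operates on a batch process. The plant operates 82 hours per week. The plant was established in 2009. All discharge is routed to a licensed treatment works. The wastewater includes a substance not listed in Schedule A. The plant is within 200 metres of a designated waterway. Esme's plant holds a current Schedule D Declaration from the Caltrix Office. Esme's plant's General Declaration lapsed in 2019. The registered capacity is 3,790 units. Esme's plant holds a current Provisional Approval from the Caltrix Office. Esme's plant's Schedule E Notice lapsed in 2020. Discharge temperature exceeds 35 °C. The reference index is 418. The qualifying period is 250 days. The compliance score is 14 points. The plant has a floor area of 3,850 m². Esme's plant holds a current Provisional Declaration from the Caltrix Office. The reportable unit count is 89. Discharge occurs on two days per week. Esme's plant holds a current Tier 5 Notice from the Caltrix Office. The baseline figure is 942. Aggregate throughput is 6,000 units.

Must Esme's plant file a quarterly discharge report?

No — exception (d) applies; Esme's plant is not required to file a quarterly discharge report.

Exception (a) requires that the operator holds a current Standing Notice from the Caltrix Office; but there is no Standing Notice in force, so (a) is unavailable.
Exception (b) does not apply: no current Schedule E Notice is held.
Exception (c) requires that the wastewater contains only substances listed in Schedule A; but the wastewater includes a non-Schedule-A substance, so (c) is unavailable.
All of (d)'s requirements are met (the facility's operating hours per week are 82, below the 90 limit; a current Provisional Declaration is held). Considering the limiting provisions: (h) is triggered (a current Schedule D Declaration is held), but is itself disapplied by (i): (i) operates against (h): a current Tier 5 Notice is held. (j) would limit (i) — the plant is within 200 m of a designated waterway — but (k) sets (j) aside: (k) applies — the registered capacity is 3,790 units, meeting the 3,480 units threshold. (l) operates (a current Provisional Approval is held), but is set aside by (m): (m) operates against (l): the baseline figure is 942, less than the 954 limit. Exception (d) stands.
Exception (e)'s conditions are all satisfied: the compliance score is 14 points, meeting the 14 points threshold; the facility's floor area is 3,850 m², less than the 5,100 m² limit; discharge occurs on no more than two days per week. But applying paragraph (n): (n) operates against (e): aggregate throughput is 6,000 units, meeting the 5,040 units threshold. Exception (e) does not apply.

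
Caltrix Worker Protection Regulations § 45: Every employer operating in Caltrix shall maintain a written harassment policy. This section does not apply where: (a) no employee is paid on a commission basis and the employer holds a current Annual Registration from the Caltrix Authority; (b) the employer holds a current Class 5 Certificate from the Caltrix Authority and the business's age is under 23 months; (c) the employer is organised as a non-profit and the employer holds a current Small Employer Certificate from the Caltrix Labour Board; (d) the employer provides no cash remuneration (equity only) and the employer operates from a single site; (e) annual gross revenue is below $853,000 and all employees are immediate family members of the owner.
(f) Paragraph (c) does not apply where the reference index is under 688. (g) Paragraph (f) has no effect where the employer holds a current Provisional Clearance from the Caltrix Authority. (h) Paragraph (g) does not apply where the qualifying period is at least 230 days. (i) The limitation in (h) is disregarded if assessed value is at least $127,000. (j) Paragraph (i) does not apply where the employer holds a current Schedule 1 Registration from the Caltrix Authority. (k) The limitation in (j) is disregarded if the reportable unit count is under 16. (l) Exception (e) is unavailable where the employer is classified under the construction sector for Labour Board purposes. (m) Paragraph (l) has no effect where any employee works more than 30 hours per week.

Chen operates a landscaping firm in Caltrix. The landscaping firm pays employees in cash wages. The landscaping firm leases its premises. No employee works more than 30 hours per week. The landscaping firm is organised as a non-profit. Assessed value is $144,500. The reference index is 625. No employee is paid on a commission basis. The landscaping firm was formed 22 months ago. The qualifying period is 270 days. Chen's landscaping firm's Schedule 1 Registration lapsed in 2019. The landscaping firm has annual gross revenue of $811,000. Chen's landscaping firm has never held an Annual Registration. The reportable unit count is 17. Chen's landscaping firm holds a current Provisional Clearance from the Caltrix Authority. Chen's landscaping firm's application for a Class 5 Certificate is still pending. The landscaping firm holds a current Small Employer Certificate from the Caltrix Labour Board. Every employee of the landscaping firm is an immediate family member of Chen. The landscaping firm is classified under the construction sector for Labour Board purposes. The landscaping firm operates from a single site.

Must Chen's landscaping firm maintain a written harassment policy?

Exception (a) does not apply: the Annual Registration is not current.
Exception (b) requires that the employer holds a current Class 5 Certificate from the Caltrix Authority; but no current Class 5 Certificate is held, so (b) is unavailable.
Exception (c) is satisfied on its face — the employer is a non-profit; a current Small Employer Certificate is held. Under paragraphs (f)–(k): (f) would limit (c) — the reference index is 625, under the 688 limit — but (g) sets (f) aside: (g) is engaged — a current Provisional Clearance is held. (h) would limit (g) — the qualifying period is 270 days, meeting the 230 days threshold — but (i) sets (h) aside: (i) operates against (h): assessed value is $144,500, meeting the $127,000 threshold. (j), which would lift (i), is not triggered — there is no Schedule 1 Registration in force. Exception (c) stands.
Exception (d) fails — employees are paid cash wages.
Exception (e) is satisfied on its face — annual gross revenue is $811,000, below the $853,000 limit; every employee is an immediate family member. But: (l) is triggered — the landscaping firm is classified under the construction sector. (m), which would lift (l), does not operate here — no employee exceeds 30 hours/week. Exception (e) does not apply.

No — exception (c) applies; Chen's landscaping firm is not required to maintain a written harassment policy.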